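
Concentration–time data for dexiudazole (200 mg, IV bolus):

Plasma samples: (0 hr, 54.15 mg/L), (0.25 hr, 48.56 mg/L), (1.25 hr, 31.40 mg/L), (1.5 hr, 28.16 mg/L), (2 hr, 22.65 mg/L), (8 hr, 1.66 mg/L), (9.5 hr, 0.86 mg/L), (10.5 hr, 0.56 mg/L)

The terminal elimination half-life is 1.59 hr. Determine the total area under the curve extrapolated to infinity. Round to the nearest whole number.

Trapezoidal AUC_0→10.5:
  [0→0.25]: (54.15+48.56)/2 × 0.25 = 12.83875
  [0.25→1.25]: (48.56+31.40)/2 × 1 = 39.98
  [1.25→1.5]: (31.40+28.16)/2 × 0.25 = 7.445
  [1.5→2]: (28.16+22.65)/2 × 0.5 = 12.7025
  [2→8]: (22.65+1.66)/2 × 6 = 72.93
  [8→9.5]: (1.66+0.86)/2 × 1.5 = 1.89
  [9.5→10.5]: (0.86+0.56)/2 × 1 = 0.71
  Sum = 148.49625 mg/L·hr
k_e = ln2 / t½ = 0.693147 / 1.59 = 0.4359 hr^-1
Extrapolated tail: C_last / k_e = 0.56 / 0.4359 = 1.285
AUC_0→∞ = 148.49625 + 1.285 = 149.78125 mg/L·hr

AUC = 150 mg/L·hr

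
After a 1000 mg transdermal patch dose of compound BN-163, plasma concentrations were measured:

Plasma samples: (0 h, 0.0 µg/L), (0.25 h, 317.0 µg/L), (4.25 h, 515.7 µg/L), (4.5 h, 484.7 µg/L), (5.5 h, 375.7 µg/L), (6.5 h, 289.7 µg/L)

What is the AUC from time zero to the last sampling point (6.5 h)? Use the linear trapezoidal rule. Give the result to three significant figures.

AUC = 2590 µg/L·h

Trapezoidal AUC_0→6.5:
  [0→0.25]: (0.0+317.0)/2 × 0.25 = 39.625
  [0.25→4.25]: (317.0+515.7)/2 × 4 = 1665.4
  [4.25→4.5]: (515.7+484.7)/2 × 0.25 = 125.05
  [4.5→5.5]: (484.7+375.7)/2 × 1 = 430.2
  [5.5→6.5]: (375.7+289.7)/2 × 1 = 332.7
  Sum = 2592.975 µg/L·h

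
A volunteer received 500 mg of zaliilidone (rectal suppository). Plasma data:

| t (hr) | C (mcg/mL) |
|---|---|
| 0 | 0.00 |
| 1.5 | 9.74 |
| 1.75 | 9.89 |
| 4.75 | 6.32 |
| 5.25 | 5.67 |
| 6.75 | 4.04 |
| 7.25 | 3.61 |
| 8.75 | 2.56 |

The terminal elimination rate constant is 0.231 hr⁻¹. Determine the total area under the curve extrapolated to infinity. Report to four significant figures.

AUC = 61.98 mcg/mL·hr

Trapezoidal AUC_0→8.75:
  [0→1.5]: (0.00+9.74)/2 × 1.5 = 7.305
  [1.5→1.75]: (9.74+9.89)/2 × 0.25 = 2.45375
  [1.75→4.75]: (9.89+6.32)/2 × 3 = 24.315
  [4.75→5.25]: (6.32+5.67)/2 × 0.5 = 2.9975
  [5.25→6.75]: (5.67+4.04)/2 × 1.5 = 7.2825
  [6.75→7.25]: (4.04+3.61)/2 × 0.5 = 1.9125
  [7.25→8.75]: (3.61+2.56)/2 × 1.5 = 4.6275
  Sum = 50.89375 mcg/mL·hr
Extrapolated tail: C_last / k_e = 2.56 / 0.231 = 11.082
AUC_0→∞ = 50.89375 + 11.082 = 61.97575 mcg/mL·hr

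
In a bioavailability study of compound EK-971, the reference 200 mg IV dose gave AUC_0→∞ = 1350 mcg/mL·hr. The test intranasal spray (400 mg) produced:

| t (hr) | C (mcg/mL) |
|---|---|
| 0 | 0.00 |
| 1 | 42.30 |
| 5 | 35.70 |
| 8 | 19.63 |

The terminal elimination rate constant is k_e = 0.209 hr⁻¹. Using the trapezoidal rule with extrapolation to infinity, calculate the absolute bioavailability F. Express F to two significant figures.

Trapezoidal AUC_0→8 (intranasal spray):
  [0→1]: (0.00+42.30)/2 × 1 = 21.15
  [1→5]: (42.30+35.70)/2 × 4 = 156.0
  [5→8]: (35.70+19.63)/2 × 3 = 82.995
  Sum = 260.145 mcg/mL·hr
Tail: C_last/k_e = 19.63/0.209 = 93.923
AUC_0→∞ (intranasal spray) = 260.145 + 93.923 = 354.068 mcg/mL·hr
F = (AUC_ev/D_ev)/(AUC_iv/D_iv) = (354.068/400)/(1350/200) = 0.88517/6.75 = 0.1311

F = 0.13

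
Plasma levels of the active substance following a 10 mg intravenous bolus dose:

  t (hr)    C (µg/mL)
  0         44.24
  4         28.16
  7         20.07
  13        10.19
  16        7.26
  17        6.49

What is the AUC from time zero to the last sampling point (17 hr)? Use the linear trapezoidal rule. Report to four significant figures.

Trapezoidal AUC_0→17:
  [0→4]: (44.24+28.16)/2 × 4 = 144.8
  [4→7]: (28.16+20.07)/2 × 3 = 72.345
  [7→13]: (20.07+10.19)/2 × 6 = 90.78
  [13→16]: (10.19+7.26)/2 × 3 = 26.175
  [16→17]: (7.26+6.49)/2 × 1 = 6.875
  Sum = 340.975 µg/mL·hr

AUC = 341.0 µg/mL·hr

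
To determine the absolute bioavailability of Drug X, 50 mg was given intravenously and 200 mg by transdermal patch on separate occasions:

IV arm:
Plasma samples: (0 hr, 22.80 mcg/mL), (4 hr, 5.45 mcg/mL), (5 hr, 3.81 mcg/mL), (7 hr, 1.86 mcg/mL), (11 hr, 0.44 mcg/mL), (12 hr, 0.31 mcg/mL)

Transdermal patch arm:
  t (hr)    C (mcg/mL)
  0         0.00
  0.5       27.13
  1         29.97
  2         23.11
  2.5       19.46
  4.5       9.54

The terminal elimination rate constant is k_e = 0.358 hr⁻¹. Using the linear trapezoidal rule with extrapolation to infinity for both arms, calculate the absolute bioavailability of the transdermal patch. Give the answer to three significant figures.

F = 0.392

Trapezoidal AUC_0→12 (IV):
  [0→4]: (22.80+5.45)/2 × 4 = 56.5
  [4→5]: (5.45+3.81)/2 × 1 = 4.63
  [5→7]: (3.81+1.86)/2 × 2 = 5.67
  [7→11]: (1.86+0.44)/2 × 4 = 4.6
  [11→12]: (0.44+0.31)/2 × 1 = 0.375
  Sum = 71.775 mcg/mL·hr
IV tail: 0.31/0.358 = 0.866; AUC_iv,0→∞ = 71.775 + 0.866 = 72.641 mcg/mL·hr
Trapezoidal AUC_0→4.5 (transdermal patch):
  [0→0.5]: (0.00+27.13)/2 × 0.5 = 6.7825
  [0.5→1]: (27.13+29.97)/2 × 0.5 = 14.275
  [1→2]: (29.97+23.11)/2 × 1 = 26.54
  [2→2.5]: (23.11+19.46)/2 × 0.5 = 10.6425
  [2.5→4.5]: (19.46+9.54)/2 × 2 = 29.0
  Sum = 87.24 mcg/mL·hr
transdermal patch tail: 9.54/0.358 = 26.648; AUC_ev,0→∞ = 87.24 + 26.648 = 113.888 mcg/mL·hr
F = (AUC_ev/D_ev)/(AUC_iv/D_iv) = (113.888/200)/(72.641/50) = 0.56944/1.45282 = 0.3920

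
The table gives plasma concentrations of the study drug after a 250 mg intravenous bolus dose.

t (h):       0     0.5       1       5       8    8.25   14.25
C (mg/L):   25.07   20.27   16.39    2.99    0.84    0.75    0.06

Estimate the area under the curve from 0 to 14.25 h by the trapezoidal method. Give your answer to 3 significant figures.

AUC = 67.6 mg/L·h

Trapezoidal AUC_0→14.25:
  [0→0.5]: (25.07+20.27)/2 × 0.5 = 11.335
  [0.5→1]: (20.27+16.39)/2 × 0.5 = 9.165
  [1→5]: (16.39+2.99)/2 × 4 = 38.76
  [5→8]: (2.99+0.84)/2 × 3 = 5.745
  [8→8.25]: (0.84+0.75)/2 × 0.25 = 0.19875
  [8.25→14.25]: (0.75+0.06)/2 × 6 = 2.43
  Sum = 67.63375 mg/L·h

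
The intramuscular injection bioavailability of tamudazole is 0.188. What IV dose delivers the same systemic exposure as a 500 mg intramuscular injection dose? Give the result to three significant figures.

Systemic exposure from an extravascular dose = F × D_ev, so the equivalent IV dose is F × D_ev.
D_iv = F × D_ev = 0.188 × 500 = 94 mg

D_iv = 94.0 mg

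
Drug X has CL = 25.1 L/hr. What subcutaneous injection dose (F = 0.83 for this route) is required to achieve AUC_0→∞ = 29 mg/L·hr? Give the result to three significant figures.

Dose = CL × AUC_0→∞ / F
     = 25.1 × 29 / 0.83 = 876.988 mg

Dose = 877 mg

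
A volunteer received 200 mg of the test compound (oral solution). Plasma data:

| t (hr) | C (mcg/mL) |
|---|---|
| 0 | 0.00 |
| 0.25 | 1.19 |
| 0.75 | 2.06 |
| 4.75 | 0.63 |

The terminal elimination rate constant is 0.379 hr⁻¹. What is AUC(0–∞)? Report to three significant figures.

Trapezoidal AUC_0→4.75:
  [0→0.25]: (0.00+1.19)/2 × 0.25 = 0.14875
  [0.25→0.75]: (1.19+2.06)/2 × 0.5 = 0.8125
  [0.75→4.75]: (2.06+0.63)/2 × 4 = 5.38
  Sum = 6.34125 mcg/mL·hr
Extrapolated tail: C_last / k_e = 0.63 / 0.379 = 1.662
AUC_0→∞ = 6.34125 + 1.662 = 8.00325 mcg/mL·hr

AUC = 8.00 mcg/mL·hr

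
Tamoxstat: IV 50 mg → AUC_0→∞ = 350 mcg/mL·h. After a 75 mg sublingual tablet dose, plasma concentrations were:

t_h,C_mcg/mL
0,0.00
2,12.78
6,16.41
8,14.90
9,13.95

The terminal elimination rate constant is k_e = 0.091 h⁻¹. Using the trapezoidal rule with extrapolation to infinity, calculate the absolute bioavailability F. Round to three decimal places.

Trapezoidal AUC_0→9 (sublingual tablet):
  [0→2]: (0.00+12.78)/2 × 2 = 12.78
  [2→6]: (12.78+16.41)/2 × 4 = 58.38
  [6→8]: (16.41+14.90)/2 × 2 = 31.31
  [8→9]: (14.90+13.95)/2 × 1 = 14.425
  Sum = 116.895 mcg/mL·h
Tail: C_last/k_e = 13.95/0.091 = 153.297
AUC_0→∞ (sublingual tablet) = 116.895 + 153.297 = 270.192 mcg/mL·h
F = (AUC_ev/D_ev)/(AUC_iv/D_iv) = (270.192/75)/(350/50) = 3.60256/7 = 0.5147

F = 0.515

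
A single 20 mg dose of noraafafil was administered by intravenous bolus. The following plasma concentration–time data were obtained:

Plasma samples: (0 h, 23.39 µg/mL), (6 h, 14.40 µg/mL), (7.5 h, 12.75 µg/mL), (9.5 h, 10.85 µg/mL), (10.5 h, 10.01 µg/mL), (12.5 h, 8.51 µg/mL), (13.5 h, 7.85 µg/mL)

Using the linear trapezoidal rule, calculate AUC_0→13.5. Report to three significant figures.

Trapezoidal AUC_0→13.5:
  [0→6]: (23.39+14.40)/2 × 6 = 113.37
  [6→7.5]: (14.40+12.75)/2 × 1.5 = 20.3625
  [7.5→9.5]: (12.75+10.85)/2 × 2 = 23.6
  [9.5→10.5]: (10.85+10.01)/2 × 1 = 10.43
  [10.5→12.5]: (10.01+8.51)/2 × 2 = 18.52
  [12.5→13.5]: (8.51+7.85)/2 × 1 = 8.18
  Sum = 194.4625 µg/mL·h

AUC = 194 µg/mL·h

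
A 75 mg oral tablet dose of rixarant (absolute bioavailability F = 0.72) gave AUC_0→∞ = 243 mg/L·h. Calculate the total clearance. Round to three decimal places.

CL = 0.222 L/h

CL = F × Dose / AUC_0→∞
   = 0.72 × 75 / 243 = 0.222222 L/h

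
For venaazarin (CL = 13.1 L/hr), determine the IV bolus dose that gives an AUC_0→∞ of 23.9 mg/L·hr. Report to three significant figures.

Dose_iv = CL × AUC_0→∞
     = 13.1 × 23.9 = 313.09 mg

Dose = 313 mg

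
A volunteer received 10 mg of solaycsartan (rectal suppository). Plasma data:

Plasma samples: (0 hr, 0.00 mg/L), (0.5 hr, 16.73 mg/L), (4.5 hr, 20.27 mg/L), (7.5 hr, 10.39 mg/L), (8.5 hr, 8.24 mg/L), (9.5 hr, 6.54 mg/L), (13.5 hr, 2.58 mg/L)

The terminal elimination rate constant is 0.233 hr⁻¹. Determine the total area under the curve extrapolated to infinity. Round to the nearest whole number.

AUC = 170 mg/L·hr

Trapezoidal AUC_0→13.5:
  [0→0.5]: (0.00+16.73)/2 × 0.5 = 4.1825
  [0.5→4.5]: (16.73+20.27)/2 × 4 = 74.0
  [4.5→7.5]: (20.27+10.39)/2 × 3 = 45.99
  [7.5→8.5]: (10.39+8.24)/2 × 1 = 9.315
  [8.5→9.5]: (8.24+6.54)/2 × 1 = 7.39
  [9.5→13.5]: (6.54+2.58)/2 × 4 = 18.24
  Sum = 159.1175 mg/L·hr
Extrapolated tail: C_last / k_e = 2.58 / 0.233 = 11.073
AUC_0→∞ = 159.1175 + 11.073 = 170.1905 mg/L·hr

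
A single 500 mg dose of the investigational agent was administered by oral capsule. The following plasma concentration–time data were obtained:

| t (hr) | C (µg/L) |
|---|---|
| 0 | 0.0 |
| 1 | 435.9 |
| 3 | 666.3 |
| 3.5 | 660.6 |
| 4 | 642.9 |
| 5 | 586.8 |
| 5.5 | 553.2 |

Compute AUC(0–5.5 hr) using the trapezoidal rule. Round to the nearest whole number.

Trapezoidal AUC_0→5.5:
  [0→1]: (0.0+435.9)/2 × 1 = 217.95
  [1→3]: (435.9+666.3)/2 × 2 = 1102.2
  [3→3.5]: (666.3+660.6)/2 × 0.5 = 331.725
  [3.5→4]: (660.6+642.9)/2 × 0.5 = 325.875
  [4→5]: (642.9+586.8)/2 × 1 = 614.85
  [5→5.5]: (586.8+553.2)/2 × 0.5 = 285.0
  Sum = 2877.6 µg/L·hr

AUC = 2878 µg/L·hr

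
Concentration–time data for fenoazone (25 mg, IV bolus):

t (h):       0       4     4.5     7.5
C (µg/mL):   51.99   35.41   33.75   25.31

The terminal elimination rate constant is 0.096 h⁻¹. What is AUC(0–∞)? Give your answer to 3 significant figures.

AUC = 544 µg/mL·h

Trapezoidal AUC_0→7.5:
  [0→4]: (51.99+35.41)/2 × 4 = 174.8
  [4→4.5]: (35.41+33.75)/2 × 0.5 = 17.29
  [4.5→7.5]: (33.75+25.31)/2 × 3 = 88.59
  Sum = 280.68 µg/mL·h
Extrapolated tail: C_last / k_e = 25.31 / 0.096 = 263.646
AUC_0→∞ = 280.68 + 263.646 = 544.326 µg/mL·h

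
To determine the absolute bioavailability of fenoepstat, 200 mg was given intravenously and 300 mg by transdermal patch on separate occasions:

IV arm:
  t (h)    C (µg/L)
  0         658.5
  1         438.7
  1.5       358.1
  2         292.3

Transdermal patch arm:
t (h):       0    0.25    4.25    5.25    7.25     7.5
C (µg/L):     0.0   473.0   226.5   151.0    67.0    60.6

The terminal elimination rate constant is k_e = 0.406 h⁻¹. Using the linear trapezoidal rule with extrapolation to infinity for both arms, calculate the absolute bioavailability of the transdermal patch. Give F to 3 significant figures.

F = 0.830

Trapezoidal AUC_0→2 (IV):
  [0→1]: (658.5+438.7)/2 × 1 = 548.6
  [1→1.5]: (438.7+358.1)/2 × 0.5 = 199.2
  [1.5→2]: (358.1+292.3)/2 × 0.5 = 162.6
  Sum = 910.4 µg/L·h
IV tail: 292.3/0.406 = 719.951; AUC_iv,0→∞ = 910.4 + 719.951 = 1630.351 µg/L·h
Trapezoidal AUC_0→7.5 (transdermal patch):
  [0→0.25]: (0.0+473.0)/2 × 0.25 = 59.125
  [0.25→4.25]: (473.0+226.5)/2 × 4 = 1399.0
  [4.25→5.25]: (226.5+151.0)/2 × 1 = 188.75
  [5.25→7.25]: (151.0+67.0)/2 × 2 = 218.0
  [7.25→7.5]: (67.0+60.6)/2 × 0.25 = 15.95
  Sum = 1880.825 µg/L·h
transdermal patch tail: 60.6/0.406 = 149.261; AUC_ev,0→∞ = 1880.825 + 149.261 = 2030.086 µg/L·h
F = (AUC_ev/D_ev)/(AUC_iv/D_iv) = (2030.086/300)/(1630.351/200) = 6.76695/8.151755 = 0.8301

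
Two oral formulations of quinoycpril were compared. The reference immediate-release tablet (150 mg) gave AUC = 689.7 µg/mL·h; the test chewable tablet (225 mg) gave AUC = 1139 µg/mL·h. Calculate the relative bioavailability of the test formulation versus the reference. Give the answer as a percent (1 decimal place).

F_rel = (AUC_test/D_test) / (AUC_ref/D_ref)
      = (1139/225) / (689.7/150)
      = 5.06222 / 4.598 = 1.1010 = 110.10%

F_rel = 110.1%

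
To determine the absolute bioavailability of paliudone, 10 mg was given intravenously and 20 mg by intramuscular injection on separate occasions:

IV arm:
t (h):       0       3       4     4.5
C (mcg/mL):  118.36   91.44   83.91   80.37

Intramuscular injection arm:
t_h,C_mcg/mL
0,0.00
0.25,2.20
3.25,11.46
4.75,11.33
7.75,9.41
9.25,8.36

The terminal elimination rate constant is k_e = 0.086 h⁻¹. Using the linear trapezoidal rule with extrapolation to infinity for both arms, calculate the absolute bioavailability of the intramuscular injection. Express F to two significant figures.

Trapezoidal AUC_0→4.5 (IV):
  [0→3]: (118.36+91.44)/2 × 3 = 314.7
  [3→4]: (91.44+83.91)/2 × 1 = 87.675
  [4→4.5]: (83.91+80.37)/2 × 0.5 = 41.07
  Sum = 443.445 mcg/mL·h
IV tail: 80.37/0.086 = 934.535; AUC_iv,0→∞ = 443.445 + 934.535 = 1377.98 mcg/mL·h
Trapezoidal AUC_0→9.25 (intramuscular injection):
  [0→0.25]: (0.00+2.20)/2 × 0.25 = 0.275
  [0.25→3.25]: (2.20+11.46)/2 × 3 = 20.49
  [3.25→4.75]: (11.46+11.33)/2 × 1.5 = 17.0925
  [4.75→7.75]: (11.33+9.41)/2 × 3 = 31.11
  [7.75→9.25]: (9.41+8.36)/2 × 1.5 = 13.3275
  Sum = 82.295 mcg/mL·h
intramuscular injection tail: 8.36/0.086 = 97.209; AUC_ev,0→∞ = 82.295 + 97.209 = 179.504 mcg/mL·h
F = (AUC_ev/D_ev)/(AUC_iv/D_iv) = (179.504/20)/(1377.98/10) = 8.9752/137.798 = 0.0651

F = 0.065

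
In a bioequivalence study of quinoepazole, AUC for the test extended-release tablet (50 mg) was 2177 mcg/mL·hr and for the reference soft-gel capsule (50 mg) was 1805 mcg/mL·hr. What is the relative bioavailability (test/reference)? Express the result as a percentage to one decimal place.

F_rel = 120.6%

F_rel = (AUC_test/D_test) / (AUC_ref/D_ref)
      = (2177/50) / (1805/50)
      = 43.54 / 36.1 = 1.2061 = 120.61%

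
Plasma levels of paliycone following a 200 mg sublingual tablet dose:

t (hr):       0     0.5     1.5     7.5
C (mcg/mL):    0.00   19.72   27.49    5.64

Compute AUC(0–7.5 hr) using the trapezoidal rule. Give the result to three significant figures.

Trapezoidal AUC_0→7.5:
  [0→0.5]: (0.00+19.72)/2 × 0.5 = 4.93
  [0.5→1.5]: (19.72+27.49)/2 × 1 = 23.605
  [1.5→7.5]: (27.49+5.64)/2 × 6 = 99.39
  Sum = 127.925 mcg/mL·hr

AUC = 128 mcg/mL·hr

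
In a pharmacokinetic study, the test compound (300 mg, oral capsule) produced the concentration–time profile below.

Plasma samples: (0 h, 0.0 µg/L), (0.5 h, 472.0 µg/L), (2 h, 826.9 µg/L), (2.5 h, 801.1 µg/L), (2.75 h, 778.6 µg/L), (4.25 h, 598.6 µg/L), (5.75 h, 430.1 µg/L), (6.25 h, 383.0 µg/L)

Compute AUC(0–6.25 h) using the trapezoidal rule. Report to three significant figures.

Trapezoidal AUC_0→6.25:
  [0→0.5]: (0.0+472.0)/2 × 0.5 = 118.0
  [0.5→2]: (472.0+826.9)/2 × 1.5 = 974.175
  [2→2.5]: (826.9+801.1)/2 × 0.5 = 407.0
  [2.5→2.75]: (801.1+778.6)/2 × 0.25 = 197.4625
  [2.75→4.25]: (778.6+598.6)/2 × 1.5 = 1032.9
  [4.25→5.75]: (598.6+430.1)/2 × 1.5 = 771.525
  [5.75→6.25]: (430.1+383.0)/2 × 0.5 = 203.275
  Sum = 3704.3375 µg/L·h

AUC = 3700 µg/L·h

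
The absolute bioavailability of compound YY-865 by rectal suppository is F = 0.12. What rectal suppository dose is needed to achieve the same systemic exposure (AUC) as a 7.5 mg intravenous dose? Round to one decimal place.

For equal systemic exposure: F × D_ev = D_iv
D_ev = D_iv / F = 7.5 / 0.12 = 62.5 mg

D_rectal = 62.5 mg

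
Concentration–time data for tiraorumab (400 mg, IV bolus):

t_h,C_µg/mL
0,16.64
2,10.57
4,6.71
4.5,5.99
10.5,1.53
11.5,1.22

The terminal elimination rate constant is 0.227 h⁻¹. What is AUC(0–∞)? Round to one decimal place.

AUC = 77.0 µg/mL·h

Trapezoidal AUC_0→11.5:
  [0→2]: (16.64+10.57)/2 × 2 = 27.21
  [2→4]: (10.57+6.71)/2 × 2 = 17.28
  [4→4.5]: (6.71+5.99)/2 × 0.5 = 3.175
  [4.5→10.5]: (5.99+1.53)/2 × 6 = 22.56
  [10.5→11.5]: (1.53+1.22)/2 × 1 = 1.375
  Sum = 71.6 µg/mL·h
Extrapolated tail: C_last / k_e = 1.22 / 0.227 = 5.374
AUC_0→∞ = 71.6 + 5.374 = 76.974 µg/mL·h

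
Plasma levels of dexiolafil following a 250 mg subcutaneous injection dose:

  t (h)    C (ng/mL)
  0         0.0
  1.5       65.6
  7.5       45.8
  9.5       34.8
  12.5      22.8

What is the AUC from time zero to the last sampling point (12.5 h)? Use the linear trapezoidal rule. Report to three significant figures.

Trapezoidal AUC_0→12.5:
  [0→1.5]: (0.0+65.6)/2 × 1.5 = 49.2
  [1.5→7.5]: (65.6+45.8)/2 × 6 = 334.2
  [7.5→9.5]: (45.8+34.8)/2 × 2 = 80.6
  [9.5→12.5]: (34.8+22.8)/2 × 3 = 86.4
  Sum = 550.4 ng/mL·h

AUC = 550 ng/mL·h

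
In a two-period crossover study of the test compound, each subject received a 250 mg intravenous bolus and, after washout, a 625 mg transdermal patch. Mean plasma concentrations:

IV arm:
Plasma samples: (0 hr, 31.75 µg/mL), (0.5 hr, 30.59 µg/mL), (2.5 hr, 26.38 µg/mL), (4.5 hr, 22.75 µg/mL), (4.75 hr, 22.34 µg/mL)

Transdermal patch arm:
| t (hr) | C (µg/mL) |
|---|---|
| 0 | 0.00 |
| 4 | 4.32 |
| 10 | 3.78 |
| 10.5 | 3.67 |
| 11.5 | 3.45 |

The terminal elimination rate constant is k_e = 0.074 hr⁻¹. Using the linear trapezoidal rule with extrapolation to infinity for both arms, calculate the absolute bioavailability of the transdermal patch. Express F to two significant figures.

F = 0.079

Trapezoidal AUC_0→4.75 (IV):
  [0→0.5]: (31.75+30.59)/2 × 0.5 = 15.585
  [0.5→2.5]: (30.59+26.38)/2 × 2 = 56.97
  [2.5→4.5]: (26.38+22.75)/2 × 2 = 49.13
  [4.5→4.75]: (22.75+22.34)/2 × 0.25 = 5.63625
  Sum = 127.32125 µg/mL·hr
IV tail: 22.34/0.074 = 301.892; AUC_iv,0→∞ = 127.32125 + 301.892 = 429.21325 µg/mL·hr
Trapezoidal AUC_0→11.5 (transdermal patch):
  [0→4]: (0.00+4.32)/2 × 4 = 8.64
  [4→10]: (4.32+3.78)/2 × 6 = 24.3
  [10→10.5]: (3.78+3.67)/2 × 0.5 = 1.8625
  [10.5→11.5]: (3.67+3.45)/2 × 1 = 3.56
  Sum = 38.3625 µg/mL·hr
transdermal patch tail: 3.45/0.074 = 46.622; AUC_ev,0→∞ = 38.3625 + 46.622 = 84.9845 µg/mL·hr
F = (AUC_ev/D_ev)/(AUC_iv/D_iv) = (84.9845/625)/(429.21325/250) = 0.1359752/1.716853 = 0.0792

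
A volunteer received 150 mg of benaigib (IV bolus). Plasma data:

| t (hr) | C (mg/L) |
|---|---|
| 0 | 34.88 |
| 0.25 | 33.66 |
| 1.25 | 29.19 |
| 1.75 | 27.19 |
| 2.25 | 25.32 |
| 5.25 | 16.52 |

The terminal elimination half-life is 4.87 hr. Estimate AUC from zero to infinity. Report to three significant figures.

AUC = 246 mg/L·hr

Trapezoidal AUC_0→5.25:
  [0→0.25]: (34.88+33.66)/2 × 0.25 = 8.5675
  [0.25→1.25]: (33.66+29.19)/2 × 1 = 31.425
  [1.25→1.75]: (29.19+27.19)/2 × 0.5 = 14.095
  [1.75→2.25]: (27.19+25.32)/2 × 0.5 = 13.1275
  [2.25→5.25]: (25.32+16.52)/2 × 3 = 62.76
  Sum = 129.975 mg/L·hr
k_e = ln2 / t½ = 0.693147 / 4.87 = 0.1423 hr^-1
Extrapolated tail: C_last / k_e = 16.52 / 0.1423 = 116.093
AUC_0→∞ = 129.975 + 116.093 = 246.068 mg/L·hr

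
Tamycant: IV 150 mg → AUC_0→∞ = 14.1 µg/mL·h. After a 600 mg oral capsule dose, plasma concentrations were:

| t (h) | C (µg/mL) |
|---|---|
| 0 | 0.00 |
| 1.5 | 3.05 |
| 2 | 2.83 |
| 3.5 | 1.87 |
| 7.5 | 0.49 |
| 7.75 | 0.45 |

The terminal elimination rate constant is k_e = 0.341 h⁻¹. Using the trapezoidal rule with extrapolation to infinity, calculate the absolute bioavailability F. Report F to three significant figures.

F = 0.238

Trapezoidal AUC_0→7.75 (oral capsule):
  [0→1.5]: (0.00+3.05)/2 × 1.5 = 2.2875
  [1.5→2]: (3.05+2.83)/2 × 0.5 = 1.47
  [2→3.5]: (2.83+1.87)/2 × 1.5 = 3.525
  [3.5→7.5]: (1.87+0.49)/2 × 4 = 4.72
  [7.5→7.75]: (0.49+0.45)/2 × 0.25 = 0.1175
  Sum = 12.12 µg/mL·h
Tail: C_last/k_e = 0.45/0.341 = 1.320
AUC_0→∞ (oral capsule) = 12.12 + 1.320 = 13.44 µg/mL·h
F = (AUC_ev/D_ev)/(AUC_iv/D_iv) = (13.44/600)/(14.1/150) = 0.0224/0.094 = 0.2383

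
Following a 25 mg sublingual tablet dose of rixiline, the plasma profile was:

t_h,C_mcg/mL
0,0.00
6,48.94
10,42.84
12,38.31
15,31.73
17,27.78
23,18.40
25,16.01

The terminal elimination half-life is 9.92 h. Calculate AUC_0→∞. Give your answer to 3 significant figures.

Trapezoidal AUC_0→25:
  [0→6]: (0.00+48.94)/2 × 6 = 146.82
  [6→10]: (48.94+42.84)/2 × 4 = 183.56
  [10→12]: (42.84+38.31)/2 × 2 = 81.15
  [12→15]: (38.31+31.73)/2 × 3 = 105.06
  [15→17]: (31.73+27.78)/2 × 2 = 59.51
  [17→23]: (27.78+18.40)/2 × 6 = 138.54
  [23→25]: (18.40+16.01)/2 × 2 = 34.41
  Sum = 749.05 mcg/mL·h
k_e = ln2 / t½ = 0.693147 / 9.92 = 0.0699 h^-1
Extrapolated tail: C_last / k_e = 16.01 / 0.0699 = 229.041
AUC_0→∞ = 749.05 + 229.041 = 978.091 mcg/mL·h

AUC = 978 mcg/mL·h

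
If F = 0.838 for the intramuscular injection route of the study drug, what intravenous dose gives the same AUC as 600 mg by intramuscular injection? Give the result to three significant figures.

D_iv = 503 mg

Systemic exposure from an extravascular dose = F × D_ev, so the equivalent IV dose is F × D_ev.
D_iv = F × D_ev = 0.838 × 600 = 502.8 mg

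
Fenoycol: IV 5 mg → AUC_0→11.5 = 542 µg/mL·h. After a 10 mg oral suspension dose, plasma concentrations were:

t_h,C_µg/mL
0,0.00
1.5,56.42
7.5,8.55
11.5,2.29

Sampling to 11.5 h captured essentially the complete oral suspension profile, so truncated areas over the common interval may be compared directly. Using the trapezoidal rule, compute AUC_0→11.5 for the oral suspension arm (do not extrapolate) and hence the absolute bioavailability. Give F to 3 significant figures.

Trapezoidal AUC_0→11.5 (oral suspension):
  [0→1.5]: (0.00+56.42)/2 × 1.5 = 42.315
  [1.5→7.5]: (56.42+8.55)/2 × 6 = 194.91
  [7.5→11.5]: (8.55+2.29)/2 × 4 = 21.68
  Sum = 258.905 µg/mL·h
F = (AUC_ev/D_ev)/(AUC_iv/D_iv) = (258.905/10)/(542/5) = 25.8905/108.4 = 0.2388

F = 0.239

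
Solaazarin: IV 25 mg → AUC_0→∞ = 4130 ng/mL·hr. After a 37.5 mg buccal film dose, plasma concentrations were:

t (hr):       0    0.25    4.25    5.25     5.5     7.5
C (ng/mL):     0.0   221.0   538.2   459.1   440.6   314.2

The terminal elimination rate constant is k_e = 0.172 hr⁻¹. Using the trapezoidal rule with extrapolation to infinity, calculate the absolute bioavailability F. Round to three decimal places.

Trapezoidal AUC_0→7.5 (buccal film):
  [0→0.25]: (0.0+221.0)/2 × 0.25 = 27.625
  [0.25→4.25]: (221.0+538.2)/2 × 4 = 1518.4
  [4.25→5.25]: (538.2+459.1)/2 × 1 = 498.65
  [5.25→5.5]: (459.1+440.6)/2 × 0.25 = 112.4625
  [5.5→7.5]: (440.6+314.2)/2 × 2 = 754.8
  Sum = 2911.9375 ng/mL·hr
Tail: C_last/k_e = 314.2/0.172 = 1826.744
AUC_0→∞ (buccal film) = 2911.9375 + 1826.744 = 4738.6815 ng/mL·hr
F = (AUC_ev/D_ev)/(AUC_iv/D_iv) = (4738.6815/37.5)/(4130/25) = 126.36484/165.2 = 0.7649

F = 0.765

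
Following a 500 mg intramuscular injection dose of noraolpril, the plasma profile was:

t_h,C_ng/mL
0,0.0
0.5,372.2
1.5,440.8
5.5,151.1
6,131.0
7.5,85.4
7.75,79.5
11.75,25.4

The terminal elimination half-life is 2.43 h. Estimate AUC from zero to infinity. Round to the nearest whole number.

Trapezoidal AUC_0→11.75:
  [0→0.5]: (0.0+372.2)/2 × 0.5 = 93.05
  [0.5→1.5]: (372.2+440.8)/2 × 1 = 406.5
  [1.5→5.5]: (440.8+151.1)/2 × 4 = 1183.8
  [5.5→6]: (151.1+131.0)/2 × 0.5 = 70.525
  [6→7.5]: (131.0+85.4)/2 × 1.5 = 162.3
  [7.5→7.75]: (85.4+79.5)/2 × 0.25 = 20.6125
  [7.75→11.75]: (79.5+25.4)/2 × 4 = 209.8
  Sum = 2146.5875 ng/mL·h
k_e = ln2 / t½ = 0.693147 / 2.43 = 0.2852 h^-1
Extrapolated tail: C_last / k_e = 25.4 / 0.2852 = 89.060
AUC_0→∞ = 2146.5875 + 89.060 = 2235.6475 ng/mL·h

AUC = 2236 ng/mL·h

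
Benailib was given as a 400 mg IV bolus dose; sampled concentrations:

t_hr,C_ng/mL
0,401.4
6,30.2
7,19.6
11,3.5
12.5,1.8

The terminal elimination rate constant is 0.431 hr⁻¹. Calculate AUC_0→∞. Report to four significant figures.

Trapezoidal AUC_0→12.5:
  [0→6]: (401.4+30.2)/2 × 6 = 1294.8
  [6→7]: (30.2+19.6)/2 × 1 = 24.9
  [7→11]: (19.6+3.5)/2 × 4 = 46.2
  [11→12.5]: (3.5+1.8)/2 × 1.5 = 3.975
  Sum = 1369.875 ng/mL·hr
Extrapolated tail: C_last / k_e = 1.8 / 0.431 = 4.176
AUC_0→∞ = 1369.875 + 4.176 = 1374.051 ng/mL·hr

AUC = 1374 ng/mL·hr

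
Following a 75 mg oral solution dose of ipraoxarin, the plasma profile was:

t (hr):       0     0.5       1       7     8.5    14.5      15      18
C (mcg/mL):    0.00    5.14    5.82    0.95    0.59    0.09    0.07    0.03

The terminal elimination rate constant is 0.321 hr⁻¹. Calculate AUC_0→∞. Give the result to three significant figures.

Trapezoidal AUC_0→18:
  [0→0.5]: (0.00+5.14)/2 × 0.5 = 1.285
  [0.5→1]: (5.14+5.82)/2 × 0.5 = 2.74
  [1→7]: (5.82+0.95)/2 × 6 = 20.31
  [7→8.5]: (0.95+0.59)/2 × 1.5 = 1.155
  [8.5→14.5]: (0.59+0.09)/2 × 6 = 2.04
  [14.5→15]: (0.09+0.07)/2 × 0.5 = 0.04
  [15→18]: (0.07+0.03)/2 × 3 = 0.15
  Sum = 27.72 mcg/mL·hr
Extrapolated tail: C_last / k_e = 0.03 / 0.321 = 0.093
AUC_0→∞ = 27.72 + 0.093 = 27.813 mcg/mL·hr

AUC = 27.8 mcg/mL·hr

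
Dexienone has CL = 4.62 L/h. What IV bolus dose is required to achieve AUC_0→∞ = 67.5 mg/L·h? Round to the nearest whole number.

Dose = 312 mg

Dose_iv = CL × AUC_0→∞
     = 4.62 × 67.5 = 311.85 mg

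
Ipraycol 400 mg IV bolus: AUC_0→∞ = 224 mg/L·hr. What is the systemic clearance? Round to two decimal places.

CL = Dose_iv / AUC_0→∞
   = 400 / 224 = 1.78571 L/hr

CL = 1.79 L/hr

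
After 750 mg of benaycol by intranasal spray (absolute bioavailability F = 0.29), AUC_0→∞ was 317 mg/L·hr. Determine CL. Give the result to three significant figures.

CL = F × Dose / AUC_0→∞
   = 0.29 × 750 / 317 = 0.68612 L/hr

CL = 0.686 L/hr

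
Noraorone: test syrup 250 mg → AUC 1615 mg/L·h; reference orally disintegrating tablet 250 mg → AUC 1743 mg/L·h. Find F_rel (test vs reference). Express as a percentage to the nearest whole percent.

F_rel = (AUC_test/D_test) / (AUC_ref/D_ref)
      = (1615/250) / (1743/250)
      = 6.46 / 6.972 = 0.9266 = 92.66%

F_rel = 93%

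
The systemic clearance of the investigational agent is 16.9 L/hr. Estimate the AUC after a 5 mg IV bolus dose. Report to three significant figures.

AUC = 0.296 mg/L·hr

AUC_0→∞ = Dose_iv / CL
        = 5 / 16.9 = 0.295858 mg/L·hr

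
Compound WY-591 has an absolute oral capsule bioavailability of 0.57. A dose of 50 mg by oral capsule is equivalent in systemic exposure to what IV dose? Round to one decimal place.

Systemic exposure from an extravascular dose = F × D_ev, so the equivalent IV dose is F × D_ev.
D_iv = F × D_ev = 0.57 × 50 = 28.5 mg

D_iv = 28.5 mg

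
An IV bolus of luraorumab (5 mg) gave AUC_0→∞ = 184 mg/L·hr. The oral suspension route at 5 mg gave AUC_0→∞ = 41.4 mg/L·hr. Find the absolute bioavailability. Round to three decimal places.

F = 0.225

F = (AUC_ev / D_ev) / (AUC_iv / D_iv)
  = (41.4/5) / (184/5)
  = 8.28 / 36.8 = 0.2250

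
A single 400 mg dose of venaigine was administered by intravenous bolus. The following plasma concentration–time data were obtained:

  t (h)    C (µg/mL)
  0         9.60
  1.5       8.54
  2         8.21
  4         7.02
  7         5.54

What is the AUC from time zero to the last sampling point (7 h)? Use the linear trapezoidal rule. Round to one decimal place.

AUC = 51.9 µg/mL·h

Trapezoidal AUC_0→7:
  [0→1.5]: (9.60+8.54)/2 × 1.5 = 13.605
  [1.5→2]: (8.54+8.21)/2 × 0.5 = 4.1875
  [2→4]: (8.21+7.02)/2 × 2 = 15.23
  [4→7]: (7.02+5.54)/2 × 3 = 18.84
  Sum = 51.8625 µg/mL·h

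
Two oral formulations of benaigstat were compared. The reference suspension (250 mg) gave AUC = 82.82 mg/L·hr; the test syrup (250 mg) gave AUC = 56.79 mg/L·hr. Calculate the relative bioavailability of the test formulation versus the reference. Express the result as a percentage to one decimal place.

F_rel = (AUC_test/D_test) / (AUC_ref/D_ref)
      = (56.79/250) / (82.82/250)
      = 0.22716 / 0.33128 = 0.6857 = 68.57%

F_rel = 68.6%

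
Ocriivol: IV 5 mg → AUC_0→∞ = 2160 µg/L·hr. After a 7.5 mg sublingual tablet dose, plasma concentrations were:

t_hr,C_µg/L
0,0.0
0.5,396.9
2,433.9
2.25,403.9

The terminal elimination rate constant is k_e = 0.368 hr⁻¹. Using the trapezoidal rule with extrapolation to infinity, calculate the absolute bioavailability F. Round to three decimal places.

Trapezoidal AUC_0→2.25 (sublingual tablet):
  [0→0.5]: (0.0+396.9)/2 × 0.5 = 99.225
  [0.5→2]: (396.9+433.9)/2 × 1.5 = 623.1
  [2→2.25]: (433.9+403.9)/2 × 0.25 = 104.725
  Sum = 827.05 µg/L·hr
Tail: C_last/k_e = 403.9/0.368 = 1097.554
AUC_0→∞ (sublingual tablet) = 827.05 + 1097.554 = 1924.604 µg/L·hr
F = (AUC_ev/D_ev)/(AUC_iv/D_iv) = (1924.604/7.5)/(2160/5) = 256.614/432 = 0.5940

F = 0.594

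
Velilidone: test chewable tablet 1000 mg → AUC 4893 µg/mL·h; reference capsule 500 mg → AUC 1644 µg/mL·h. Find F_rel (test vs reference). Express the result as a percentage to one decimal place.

F_rel = (AUC_test/D_test) / (AUC_ref/D_ref)
      = (4893/1000) / (1644/500)
      = 4.893 / 3.288 = 1.4881 = 148.81%

F_rel = 148.8%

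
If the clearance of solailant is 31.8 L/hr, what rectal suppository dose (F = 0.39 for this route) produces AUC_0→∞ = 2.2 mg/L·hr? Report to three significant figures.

Dose = CL × AUC_0→∞ / F
     = 31.8 × 2.2 / 0.39 = 179.385 mg

Dose = 179 mg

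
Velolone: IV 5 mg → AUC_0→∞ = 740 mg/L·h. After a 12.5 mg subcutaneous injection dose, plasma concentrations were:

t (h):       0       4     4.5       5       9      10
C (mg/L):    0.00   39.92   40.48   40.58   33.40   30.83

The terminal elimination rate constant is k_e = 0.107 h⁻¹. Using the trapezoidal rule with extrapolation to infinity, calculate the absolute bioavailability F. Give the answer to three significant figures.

Trapezoidal AUC_0→10 (subcutaneous injection):
  [0→4]: (0.00+39.92)/2 × 4 = 79.84
  [4→4.5]: (39.92+40.48)/2 × 0.5 = 20.1
  [4.5→5]: (40.48+40.58)/2 × 0.5 = 20.265
  [5→9]: (40.58+33.40)/2 × 4 = 147.96
  [9→10]: (33.40+30.83)/2 × 1 = 32.115
  Sum = 300.28 mg/L·h
Tail: C_last/k_e = 30.83/0.107 = 288.131
AUC_0→∞ (subcutaneous injection) = 300.28 + 288.131 = 588.411 mg/L·h
F = (AUC_ev/D_ev)/(AUC_iv/D_iv) = (588.411/12.5)/(740/5) = 47.07288/148 = 0.3181

F = 0.318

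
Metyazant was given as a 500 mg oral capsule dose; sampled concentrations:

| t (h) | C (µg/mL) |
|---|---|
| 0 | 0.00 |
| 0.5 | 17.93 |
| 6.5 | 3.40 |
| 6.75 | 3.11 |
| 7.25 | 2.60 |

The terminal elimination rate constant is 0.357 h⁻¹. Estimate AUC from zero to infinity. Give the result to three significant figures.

AUC = 78.0 µg/mL·h

Trapezoidal AUC_0→7.25:
  [0→0.5]: (0.00+17.93)/2 × 0.5 = 4.4825
  [0.5→6.5]: (17.93+3.40)/2 × 6 = 63.99
  [6.5→6.75]: (3.40+3.11)/2 × 0.25 = 0.81375
  [6.75→7.25]: (3.11+2.60)/2 × 0.5 = 1.4275
  Sum = 70.71375 µg/mL·h
Extrapolated tail: C_last / k_e = 2.60 / 0.357 = 7.283
AUC_0→∞ = 70.71375 + 7.283 = 77.99675 µg/mL·h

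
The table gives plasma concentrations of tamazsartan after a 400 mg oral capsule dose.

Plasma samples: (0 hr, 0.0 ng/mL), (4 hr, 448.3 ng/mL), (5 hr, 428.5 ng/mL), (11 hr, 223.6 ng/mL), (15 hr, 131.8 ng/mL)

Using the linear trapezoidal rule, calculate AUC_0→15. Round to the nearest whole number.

AUC = 4002 ng/mL·hr

Trapezoidal AUC_0→15:
  [0→4]: (0.0+448.3)/2 × 4 = 896.6
  [4→5]: (448.3+428.5)/2 × 1 = 438.4
  [5→11]: (428.5+223.6)/2 × 6 = 1956.3
  [11→15]: (223.6+131.8)/2 × 4 = 710.8
  Sum = 4002.1 ng/mL·hr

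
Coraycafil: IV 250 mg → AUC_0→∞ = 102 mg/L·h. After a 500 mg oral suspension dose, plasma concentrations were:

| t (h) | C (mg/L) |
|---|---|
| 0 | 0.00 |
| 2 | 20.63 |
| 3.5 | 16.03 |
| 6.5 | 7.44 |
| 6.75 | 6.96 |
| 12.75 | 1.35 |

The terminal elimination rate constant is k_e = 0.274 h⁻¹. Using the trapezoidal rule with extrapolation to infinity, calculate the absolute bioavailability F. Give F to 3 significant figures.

Trapezoidal AUC_0→12.75 (oral suspension):
  [0→2]: (0.00+20.63)/2 × 2 = 20.63
  [2→3.5]: (20.63+16.03)/2 × 1.5 = 27.495
  [3.5→6.5]: (16.03+7.44)/2 × 3 = 35.205
  [6.5→6.75]: (7.44+6.96)/2 × 0.25 = 1.8
  [6.75→12.75]: (6.96+1.35)/2 × 6 = 24.93
  Sum = 110.06 mg/L·h
Tail: C_last/k_e = 1.35/0.274 = 4.927
AUC_0→∞ (oral suspension) = 110.06 + 4.927 = 114.987 mg/L·h
F = (AUC_ev/D_ev)/(AUC_iv/D_iv) = (114.987/500)/(102/250) = 0.229974/0.408 = 0.5637

F = 0.564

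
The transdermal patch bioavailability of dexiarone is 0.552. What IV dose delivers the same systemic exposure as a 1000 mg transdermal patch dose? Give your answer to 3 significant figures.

Systemic exposure from an extravascular dose = F × D_ev, so the equivalent IV dose is F × D_ev.
D_iv = F × D_ev = 0.552 × 1000 = 552 mg

D_iv = 552 mg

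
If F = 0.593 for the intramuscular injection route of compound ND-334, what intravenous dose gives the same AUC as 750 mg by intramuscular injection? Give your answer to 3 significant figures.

Systemic exposure from an extravascular dose = F × D_ev, so the equivalent IV dose is F × D_ev.
D_iv = F × D_ev = 0.593 × 750 = 444.75 mg

D_iv = 445 mg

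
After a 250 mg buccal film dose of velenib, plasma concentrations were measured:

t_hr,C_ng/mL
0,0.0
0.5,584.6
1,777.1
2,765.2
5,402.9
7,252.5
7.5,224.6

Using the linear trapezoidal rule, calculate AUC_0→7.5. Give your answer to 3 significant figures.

Trapezoidal AUC_0→7.5:
  [0→0.5]: (0.0+584.6)/2 × 0.5 = 146.15
  [0.5→1]: (584.6+777.1)/2 × 0.5 = 340.425
  [1→2]: (777.1+765.2)/2 × 1 = 771.15
  [2→5]: (765.2+402.9)/2 × 3 = 1752.15
  [5→7]: (402.9+252.5)/2 × 2 = 655.4
  [7→7.5]: (252.5+224.6)/2 × 0.5 = 119.275
  Sum = 3784.55 ng/mL·hr

AUC = 3780 ng/mL·hr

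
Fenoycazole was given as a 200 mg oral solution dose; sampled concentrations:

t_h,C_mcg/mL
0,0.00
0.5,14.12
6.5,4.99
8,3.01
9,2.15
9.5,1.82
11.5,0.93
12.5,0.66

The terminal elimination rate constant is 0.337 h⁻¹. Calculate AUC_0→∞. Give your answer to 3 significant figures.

AUC = 75.9 mcg/mL·h

Trapezoidal AUC_0→12.5:
  [0→0.5]: (0.00+14.12)/2 × 0.5 = 3.53
  [0.5→6.5]: (14.12+4.99)/2 × 6 = 57.33
  [6.5→8]: (4.99+3.01)/2 × 1.5 = 6.0
  [8→9]: (3.01+2.15)/2 × 1 = 2.58
  [9→9.5]: (2.15+1.82)/2 × 0.5 = 0.9925
  [9.5→11.5]: (1.82+0.93)/2 × 2 = 2.75
  [11.5→12.5]: (0.93+0.66)/2 × 1 = 0.795
  Sum = 73.9775 mcg/mL·h
Extrapolated tail: C_last / k_e = 0.66 / 0.337 = 1.958
AUC_0→∞ = 73.9775 + 1.958 = 75.9355 mcg/mL·h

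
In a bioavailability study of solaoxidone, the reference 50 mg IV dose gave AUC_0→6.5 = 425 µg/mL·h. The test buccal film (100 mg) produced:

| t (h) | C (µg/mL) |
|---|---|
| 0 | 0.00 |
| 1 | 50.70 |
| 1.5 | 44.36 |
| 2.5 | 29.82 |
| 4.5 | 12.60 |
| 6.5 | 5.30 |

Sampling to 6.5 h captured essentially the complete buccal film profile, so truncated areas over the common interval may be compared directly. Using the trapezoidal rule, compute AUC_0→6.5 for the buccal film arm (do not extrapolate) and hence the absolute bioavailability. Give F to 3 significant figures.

F = 0.172

Trapezoidal AUC_0→6.5 (buccal film):
  [0→1]: (0.00+50.70)/2 × 1 = 25.35
  [1→1.5]: (50.70+44.36)/2 × 0.5 = 23.765
  [1.5→2.5]: (44.36+29.82)/2 × 1 = 37.09
  [2.5→4.5]: (29.82+12.60)/2 × 2 = 42.42
  [4.5→6.5]: (12.60+5.30)/2 × 2 = 17.9
  Sum = 146.525 µg/mL·h
F = (AUC_ev/D_ev)/(AUC_iv/D_iv) = (146.525/100)/(425/50) = 1.46525/8.5 = 0.1724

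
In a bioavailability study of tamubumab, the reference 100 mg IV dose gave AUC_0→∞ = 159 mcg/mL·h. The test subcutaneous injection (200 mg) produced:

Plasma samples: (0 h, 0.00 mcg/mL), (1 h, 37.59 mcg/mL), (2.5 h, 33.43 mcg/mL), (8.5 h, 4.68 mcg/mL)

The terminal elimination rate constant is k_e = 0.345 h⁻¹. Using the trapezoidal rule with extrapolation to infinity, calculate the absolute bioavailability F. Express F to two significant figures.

Trapezoidal AUC_0→8.5 (subcutaneous injection):
  [0→1]: (0.00+37.59)/2 × 1 = 18.795
  [1→2.5]: (37.59+33.43)/2 × 1.5 = 53.265
  [2.5→8.5]: (33.43+4.68)/2 × 6 = 114.33
  Sum = 186.39 mcg/mL·h
Tail: C_last/k_e = 4.68/0.345 = 13.565
AUC_0→∞ (subcutaneous injection) = 186.39 + 13.565 = 199.955 mcg/mL·h
F = (AUC_ev/D_ev)/(AUC_iv/D_iv) = (199.955/200)/(159/100) = 0.999775/1.59 = 0.6288

F = 0.63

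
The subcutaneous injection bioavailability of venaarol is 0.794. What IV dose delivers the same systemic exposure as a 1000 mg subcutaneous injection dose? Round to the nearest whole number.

Systemic exposure from an extravascular dose = F × D_ev, so the equivalent IV dose is F × D_ev.
D_iv = F × D_ev = 0.794 × 1000 = 794 mg

D_iv = 794 mg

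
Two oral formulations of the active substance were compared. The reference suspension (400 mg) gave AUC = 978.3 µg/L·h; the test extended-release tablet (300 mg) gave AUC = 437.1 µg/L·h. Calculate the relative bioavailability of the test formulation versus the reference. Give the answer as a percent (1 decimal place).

F_rel = 59.6%

F_rel = (AUC_test/D_test) / (AUC_ref/D_ref)
      = (437.1/300) / (978.3/400)
      = 1.457 / 2.44575 = 0.5957 = 59.57%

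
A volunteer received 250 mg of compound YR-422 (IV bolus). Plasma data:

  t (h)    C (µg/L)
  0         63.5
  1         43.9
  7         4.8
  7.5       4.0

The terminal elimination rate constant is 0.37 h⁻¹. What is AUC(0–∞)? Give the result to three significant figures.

AUC = 213 µg/L·h

Trapezoidal AUC_0→7.5:
  [0→1]: (63.5+43.9)/2 × 1 = 53.7
  [1→7]: (43.9+4.8)/2 × 6 = 146.1
  [7→7.5]: (4.8+4.0)/2 × 0.5 = 2.2
  Sum = 202.0 µg/L·h
Extrapolated tail: C_last / k_e = 4.0 / 0.37 = 10.811
AUC_0→∞ = 202.0 + 10.811 = 212.811 µg/L·h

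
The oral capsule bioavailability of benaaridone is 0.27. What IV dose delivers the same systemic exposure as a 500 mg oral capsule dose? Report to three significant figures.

D_iv = 135 mg

Systemic exposure from an extravascular dose = F × D_ev, so the equivalent IV dose is F × D_ev.
D_iv = F × D_ev = 0.27 × 500 = 135 mg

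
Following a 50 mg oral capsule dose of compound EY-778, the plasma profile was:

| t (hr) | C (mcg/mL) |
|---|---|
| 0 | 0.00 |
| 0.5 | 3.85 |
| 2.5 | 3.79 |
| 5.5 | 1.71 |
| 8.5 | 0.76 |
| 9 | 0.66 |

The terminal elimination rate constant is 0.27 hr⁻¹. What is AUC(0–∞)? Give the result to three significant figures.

Trapezoidal AUC_0→9:
  [0→0.5]: (0.00+3.85)/2 × 0.5 = 0.9625
  [0.5→2.5]: (3.85+3.79)/2 × 2 = 7.64
  [2.5→5.5]: (3.79+1.71)/2 × 3 = 8.25
  [5.5→8.5]: (1.71+0.76)/2 × 3 = 3.705
  [8.5→9]: (0.76+0.66)/2 × 0.5 = 0.355
  Sum = 20.9125 mcg/mL·hr
Extrapolated tail: C_last / k_e = 0.66 / 0.27 = 2.444
AUC_0→∞ = 20.9125 + 2.444 = 23.3565 mcg/mL·hr

AUC = 23.4 mcg/mL·hr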